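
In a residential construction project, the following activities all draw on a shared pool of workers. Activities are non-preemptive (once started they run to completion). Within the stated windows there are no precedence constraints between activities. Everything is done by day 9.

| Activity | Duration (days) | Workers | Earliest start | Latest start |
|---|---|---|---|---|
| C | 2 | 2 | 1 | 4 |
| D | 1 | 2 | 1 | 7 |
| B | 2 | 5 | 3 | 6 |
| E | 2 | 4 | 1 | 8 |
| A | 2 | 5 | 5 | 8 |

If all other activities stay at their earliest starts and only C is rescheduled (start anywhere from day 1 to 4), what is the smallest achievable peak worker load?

C@1: d1:8  d2:6  d3:5  d4:5  d5:5  d6:5  d7:0  d8:0  d9:0 → peak 8
C@2: d1:6  d2:6  d3:7  d4:5  d5:5  d6:5  d7:0  d8:0  d9:0 → peak 7
C@3: d1:6  d2:4  d3:7  d4:7  d5:5  d6:5  d7:0  d8:0  d9:0 → peak 7
C@4: d1:6  d2:4  d3:5  d4:7  d5:7  d6:5  d7:0  d8:0  d9:0 → peak 7
Best is C@2, peak 7.

7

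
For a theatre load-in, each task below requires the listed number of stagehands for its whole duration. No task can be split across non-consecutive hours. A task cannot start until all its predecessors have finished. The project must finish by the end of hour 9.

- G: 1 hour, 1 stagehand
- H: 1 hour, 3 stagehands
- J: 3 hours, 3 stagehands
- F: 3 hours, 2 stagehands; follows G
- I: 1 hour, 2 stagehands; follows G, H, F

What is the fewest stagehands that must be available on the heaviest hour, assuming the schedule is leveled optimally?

Early-start (G@1, H@1, J@1, F@2, I@5) gives peak 7: h1:7  h2:5  h3:5  h4:2  h5:2  h6:0  h7:0  h8:0  h9:0.
Shift H→2, J→3, F→6, I→9.
Schedule G@1, H@2, J@3, F@6, I@9: h1:1  h2:3  h3:3  h4:3  h5:3  h6:2  h7:2  h8:2  h9:2 — peak 3.
Total stagehand-hours = 21 over 9 hours ⇒ peak ≥ ⌈21/9⌉ = 3, so 3 is optimal.

3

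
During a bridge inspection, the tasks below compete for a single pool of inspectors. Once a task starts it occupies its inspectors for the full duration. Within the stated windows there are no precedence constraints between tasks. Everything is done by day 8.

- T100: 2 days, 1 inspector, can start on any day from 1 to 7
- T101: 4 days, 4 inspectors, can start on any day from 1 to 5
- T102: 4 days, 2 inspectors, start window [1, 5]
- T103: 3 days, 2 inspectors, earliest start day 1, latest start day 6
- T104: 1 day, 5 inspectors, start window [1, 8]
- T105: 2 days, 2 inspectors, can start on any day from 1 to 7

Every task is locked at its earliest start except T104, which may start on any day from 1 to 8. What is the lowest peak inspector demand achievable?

11

T104@1: d1:16  d2:11  d3:8  d4:6  d5:0  d6:0  d7:0  d8:0 → peak 16
T104@2: d1:11  d2:16  d3:8  d4:6  d5:0  d6:0  d7:0  d8:0 → peak 16
T104@3: d1:11  d2:11  d3:13  d4:6  d5:0  d6:0  d7:0  d8:0 → peak 13
T104@4: d1:11  d2:11  d3:8  d4:11  d5:0  d6:0  d7:0  d8:0 → peak 11
T104@5: d1:11  d2:11  d3:8  d4:6  d5:5  d6:0  d7:0  d8:0 → peak 11
T104@6: d1:11  d2:11  d3:8  d4:6  d5:0  d6:5  d7:0  d8:0 → peak 11
T104@7: d1:11  d2:11  d3:8  d4:6  d5:0  d6:0  d7:5  d8:0 → peak 11
T104@8: d1:11  d2:11  d3:8  d4:6  d5:0  d6:0  d7:0  d8:5 → peak 11
Best is T104@4, peak 11.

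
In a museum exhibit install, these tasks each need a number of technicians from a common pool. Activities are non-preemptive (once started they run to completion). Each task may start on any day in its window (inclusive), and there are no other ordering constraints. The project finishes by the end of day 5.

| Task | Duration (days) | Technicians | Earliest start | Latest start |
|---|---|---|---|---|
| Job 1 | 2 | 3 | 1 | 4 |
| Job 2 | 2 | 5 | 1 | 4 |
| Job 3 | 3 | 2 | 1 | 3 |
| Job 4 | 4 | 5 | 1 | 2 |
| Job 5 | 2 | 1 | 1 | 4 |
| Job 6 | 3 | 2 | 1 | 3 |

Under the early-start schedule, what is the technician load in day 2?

18

At early start, day 2 has: Job 1, Job 2, Job 3, Job 4, Job 5, Job 6.
Demand: 3 + 5 + 2 + 5 + 1 + 2 = 18.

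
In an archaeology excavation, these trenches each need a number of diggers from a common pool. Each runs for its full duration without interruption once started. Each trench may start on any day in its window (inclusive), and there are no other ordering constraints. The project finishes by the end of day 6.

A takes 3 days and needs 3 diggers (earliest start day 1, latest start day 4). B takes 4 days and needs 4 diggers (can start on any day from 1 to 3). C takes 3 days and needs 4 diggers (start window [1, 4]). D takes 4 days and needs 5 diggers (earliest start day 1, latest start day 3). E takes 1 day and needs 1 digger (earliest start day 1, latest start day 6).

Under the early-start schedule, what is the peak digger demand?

17

Early-start schedule: A@1, B@1, C@1, D@1, E@1.
Load per day: day 1: 17, day 2: 16, day 3: 16, day 4: 9, day 5: 0, day 6: 0.
Peak is 17.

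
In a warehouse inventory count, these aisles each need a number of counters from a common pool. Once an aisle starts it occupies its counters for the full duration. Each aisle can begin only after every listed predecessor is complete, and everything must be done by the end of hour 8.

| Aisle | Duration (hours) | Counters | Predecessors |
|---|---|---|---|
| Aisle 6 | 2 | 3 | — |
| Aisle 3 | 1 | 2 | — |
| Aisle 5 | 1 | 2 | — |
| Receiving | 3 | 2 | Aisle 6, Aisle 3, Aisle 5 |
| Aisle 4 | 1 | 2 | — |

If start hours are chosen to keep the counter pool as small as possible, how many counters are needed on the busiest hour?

Early-start (Aisle 6@1, Aisle 3@1, Aisle 5@1, Receiving@3, Aisle 4@1) gives peak 9: h1:9  h2:3  h3:2  h4:2  h5:2  h6:0  h7:0  h8:0.
Shift Aisle 3→3, Aisle 5→4, Receiving→5, Aisle 4→8.
Schedule Aisle 6@1, Aisle 3@3, Aisle 5@4, Receiving@5, Aisle 4@8: h1:3  h2:3  h3:2  h4:2  h5:2  h6:2  h7:2  h8:2 — peak 3.
Total counter-hours = 18 over 8 hours ⇒ peak ≥ ⌈18/8⌉ = 3, so 3 is optimal.

3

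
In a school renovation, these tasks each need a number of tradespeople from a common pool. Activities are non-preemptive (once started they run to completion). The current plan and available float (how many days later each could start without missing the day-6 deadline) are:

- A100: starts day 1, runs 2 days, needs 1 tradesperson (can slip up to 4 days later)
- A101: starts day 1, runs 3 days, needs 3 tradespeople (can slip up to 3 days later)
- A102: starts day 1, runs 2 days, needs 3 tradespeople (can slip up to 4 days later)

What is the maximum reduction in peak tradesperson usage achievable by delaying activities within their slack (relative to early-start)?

Early-start peak: d1:7  d2:7  d3:3  d4:0  d5:0  d6:0 ⇒ 7.
Leveled (A100@1, A101@1, A102@4): d1:4  d2:4  d3:3  d4:3  d5:3  d6:0 ⇒ 4.
Reduction 7 − 4 = 3.

3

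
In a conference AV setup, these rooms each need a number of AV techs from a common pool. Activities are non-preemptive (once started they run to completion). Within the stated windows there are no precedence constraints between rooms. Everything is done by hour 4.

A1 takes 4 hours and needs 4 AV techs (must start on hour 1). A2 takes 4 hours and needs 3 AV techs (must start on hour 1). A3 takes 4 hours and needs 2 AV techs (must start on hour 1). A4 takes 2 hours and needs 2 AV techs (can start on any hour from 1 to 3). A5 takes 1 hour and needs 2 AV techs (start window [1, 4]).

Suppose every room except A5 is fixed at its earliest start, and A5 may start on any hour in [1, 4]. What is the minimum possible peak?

A5@1: h1:13  h2:11  h3:9  h4:9 → peak 13
A5@2: h1:11  h2:13  h3:9  h4:9 → peak 13
A5@3: h1:11  h2:11  h3:11  h4:9 → peak 11
A5@4: h1:11  h2:11  h3:9  h4:11 → peak 11
Best is A5@3, peak 11.

11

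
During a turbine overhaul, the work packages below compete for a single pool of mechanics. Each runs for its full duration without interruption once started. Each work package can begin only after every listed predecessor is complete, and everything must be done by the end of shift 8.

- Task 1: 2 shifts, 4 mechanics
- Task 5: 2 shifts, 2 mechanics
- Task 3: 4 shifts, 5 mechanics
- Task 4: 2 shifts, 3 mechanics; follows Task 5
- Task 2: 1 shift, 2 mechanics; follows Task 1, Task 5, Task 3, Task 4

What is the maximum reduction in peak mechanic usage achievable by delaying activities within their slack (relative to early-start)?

4

Early-start peak: s1:11  s2:11  s3:8  s4:8  s5:2  s6:0  s7:0  s8:0 ⇒ 11.
Leveled (Task 1@5, Task 5@1, Task 3@1, Task 4@5, Task 2@7): s1:7  s2:7  s3:5  s4:5  s5:7  s6:7  s7:2  s8:0 ⇒ 7.
Reduction 11 − 7 = 4.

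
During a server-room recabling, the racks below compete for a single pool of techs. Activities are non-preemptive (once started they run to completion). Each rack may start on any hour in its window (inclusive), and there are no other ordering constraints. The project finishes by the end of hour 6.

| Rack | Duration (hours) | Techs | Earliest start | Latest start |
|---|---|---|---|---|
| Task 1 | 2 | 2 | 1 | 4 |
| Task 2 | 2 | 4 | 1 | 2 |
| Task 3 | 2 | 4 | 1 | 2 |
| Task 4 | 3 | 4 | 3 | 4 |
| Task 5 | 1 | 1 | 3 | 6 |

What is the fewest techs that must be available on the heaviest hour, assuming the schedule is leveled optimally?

8

Early-start (Task 1@1, Task 2@1, Task 3@1, Task 4@3, Task 5@3) gives peak 10: h1:10  h2:10  h3:5  h4:4  h5:4  h6:0.
Shift Task 1→3.
Schedule Task 1@3, Task 2@1, Task 3@1, Task 4@3, Task 5@3: h1:8  h2:8  h3:7  h4:6  h5:4  h6:0 — peak 8.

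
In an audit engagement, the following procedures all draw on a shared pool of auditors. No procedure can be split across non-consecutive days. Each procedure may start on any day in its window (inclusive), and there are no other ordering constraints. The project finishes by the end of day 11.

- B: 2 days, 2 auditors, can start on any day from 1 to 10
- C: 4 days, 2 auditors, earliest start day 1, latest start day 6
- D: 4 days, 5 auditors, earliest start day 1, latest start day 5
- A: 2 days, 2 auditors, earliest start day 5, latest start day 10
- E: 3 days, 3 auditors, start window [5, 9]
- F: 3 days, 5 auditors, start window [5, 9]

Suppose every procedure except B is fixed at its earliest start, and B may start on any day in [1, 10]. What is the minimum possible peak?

10

B@1: d1:9  d2:9  d3:7  d4:7  d5:10  d6:10  d7:8  d8:0  d9:0  d10:0  d11:0 → peak 10
B@2: d1:7  d2:9  d3:9  d4:7  d5:10  d6:10  d7:8  d8:0  d9:0  d10:0  d11:0 → peak 10
B@3: d1:7  d2:7  d3:9  d4:9  d5:10  d6:10  d7:8  d8:0  d9:0  d10:0  d11:0 → peak 10
B@4: d1:7  d2:7  d3:7  d4:9  d5:12  d6:10  d7:8  d8:0  d9:0  d10:0  d11:0 → peak 12
B@5: d1:7  d2:7  d3:7  d4:7  d5:12  d6:12  d7:8  d8:0  d9:0  d10:0  d11:0 → peak 12
B@6: d1:7  d2:7  d3:7  d4:7  d5:10  d6:12  d7:10  d8:0  d9:0  d10:0  d11:0 → peak 12
B@7: d1:7  d2:7  d3:7  d4:7  d5:10  d6:10  d7:10  d8:2  d9:0  d10:0  d11:0 → peak 10
B@8: d1:7  d2:7  d3:7  d4:7  d5:10  d6:10  d7:8  d8:2  d9:2  d10:0  d11:0 → peak 10
B@9: d1:7  d2:7  d3:7  d4:7  d5:10  d6:10  d7:8  d8:0  d9:2  d10:2  d11:0 → peak 10
B@10: d1:7  d2:7  d3:7  d4:7  d5:10  d6:10  d7:8  d8:0  d9:0  d10:2  d11:2 → peak 10
Best is B@1, peak 10.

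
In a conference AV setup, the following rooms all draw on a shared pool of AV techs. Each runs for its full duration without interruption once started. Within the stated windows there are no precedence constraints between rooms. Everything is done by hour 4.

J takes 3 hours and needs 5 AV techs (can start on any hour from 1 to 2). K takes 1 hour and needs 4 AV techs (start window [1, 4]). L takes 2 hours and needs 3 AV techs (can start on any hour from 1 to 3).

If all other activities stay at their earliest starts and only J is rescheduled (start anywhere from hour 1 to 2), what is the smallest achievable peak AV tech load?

8

J@1: h1:12  h2:8  h3:5  h4:0 → peak 12
J@2: h1:7  h2:8  h3:5  h4:5 → peak 8
Best is J@2, peak 8.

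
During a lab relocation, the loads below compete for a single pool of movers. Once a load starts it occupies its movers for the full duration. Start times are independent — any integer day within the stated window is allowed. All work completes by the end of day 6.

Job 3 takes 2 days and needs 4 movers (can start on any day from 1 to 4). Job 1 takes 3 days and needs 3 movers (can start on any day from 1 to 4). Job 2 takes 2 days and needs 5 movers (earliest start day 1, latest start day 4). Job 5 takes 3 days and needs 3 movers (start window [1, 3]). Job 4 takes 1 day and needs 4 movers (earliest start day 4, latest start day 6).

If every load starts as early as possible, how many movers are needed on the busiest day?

Early-start schedule: Job 3@1, Job 1@1, Job 2@1, Job 5@1, Job 4@4.
Load per day: day 1: 15, day 2: 15, day 3: 6, day 4: 4, day 5: 0, day 6: 0.
Peak is 15.

15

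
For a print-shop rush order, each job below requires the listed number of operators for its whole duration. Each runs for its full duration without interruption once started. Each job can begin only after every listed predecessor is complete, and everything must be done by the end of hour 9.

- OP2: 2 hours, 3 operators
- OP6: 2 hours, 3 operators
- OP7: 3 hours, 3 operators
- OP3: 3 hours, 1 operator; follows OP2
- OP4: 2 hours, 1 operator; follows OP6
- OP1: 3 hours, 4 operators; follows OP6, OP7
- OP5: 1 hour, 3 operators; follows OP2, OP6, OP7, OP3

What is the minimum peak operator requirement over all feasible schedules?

Early-start (OP2@1, OP6@1, OP7@1, OP3@3, OP4@3, OP1@4, OP5@6) gives peak 9: h1:9  h2:9  h3:5  h4:6  h5:5  h6:7  h7:0  h8:0  h9:0.
Shift OP7→3, OP1→6, OP5→9.
Schedule OP2@1, OP6@1, OP7@3, OP3@3, OP4@3, OP1@6, OP5@9: h1:6  h2:6  h3:5  h4:5  h5:4  h6:4  h7:4  h8:4  h9:3 — peak 6.

6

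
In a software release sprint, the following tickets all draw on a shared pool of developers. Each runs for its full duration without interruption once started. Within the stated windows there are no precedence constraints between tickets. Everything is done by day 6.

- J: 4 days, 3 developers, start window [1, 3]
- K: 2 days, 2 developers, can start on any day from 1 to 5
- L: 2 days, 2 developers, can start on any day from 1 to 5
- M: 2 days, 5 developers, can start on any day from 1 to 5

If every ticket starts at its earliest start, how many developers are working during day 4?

3

At early start, day 4 has: J.
Demand: 3 = 3.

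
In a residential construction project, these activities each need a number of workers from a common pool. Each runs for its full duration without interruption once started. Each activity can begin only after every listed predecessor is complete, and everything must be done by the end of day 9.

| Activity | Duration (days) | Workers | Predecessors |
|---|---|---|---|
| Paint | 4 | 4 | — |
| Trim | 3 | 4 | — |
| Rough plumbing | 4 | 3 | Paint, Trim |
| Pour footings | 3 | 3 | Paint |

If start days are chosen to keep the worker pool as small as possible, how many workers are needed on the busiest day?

Schedule Paint@1, Trim@1, Rough plumbing@5, Pour footings@5: d1:8  d2:8  d3:8  d4:4  d5:6  d6:6  d7:6  d8:3  d9:0 — peak 8.
No arrangement of the 21 feasible schedules does better.

8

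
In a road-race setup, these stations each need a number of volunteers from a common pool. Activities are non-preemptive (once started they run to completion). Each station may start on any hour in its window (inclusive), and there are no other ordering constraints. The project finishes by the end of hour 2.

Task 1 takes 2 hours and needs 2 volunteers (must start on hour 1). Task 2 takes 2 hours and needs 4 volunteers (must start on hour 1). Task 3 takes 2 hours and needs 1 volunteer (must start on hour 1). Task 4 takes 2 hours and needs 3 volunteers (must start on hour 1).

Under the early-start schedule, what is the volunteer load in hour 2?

At early start, hour 2 has: Task 1, Task 2, Task 3, Task 4.
Demand: 2 + 4 + 1 + 3 = 10.

10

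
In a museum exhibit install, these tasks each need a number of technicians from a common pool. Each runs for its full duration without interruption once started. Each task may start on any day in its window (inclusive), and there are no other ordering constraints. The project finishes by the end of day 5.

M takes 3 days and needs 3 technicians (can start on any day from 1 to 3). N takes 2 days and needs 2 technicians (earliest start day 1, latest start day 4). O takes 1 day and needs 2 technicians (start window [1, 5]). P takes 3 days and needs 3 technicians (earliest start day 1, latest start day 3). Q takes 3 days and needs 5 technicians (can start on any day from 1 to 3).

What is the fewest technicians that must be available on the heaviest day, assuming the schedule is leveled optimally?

Early-start (M@1, N@1, O@1, P@1, Q@1) gives peak 15: d1:15  d2:13  d3:11  d4:0  d5:0.
Shift Q→3.
Schedule M@1, N@1, O@1, P@1, Q@3: d1:10  d2:8  d3:11  d4:5  d5:5 — peak 11.

11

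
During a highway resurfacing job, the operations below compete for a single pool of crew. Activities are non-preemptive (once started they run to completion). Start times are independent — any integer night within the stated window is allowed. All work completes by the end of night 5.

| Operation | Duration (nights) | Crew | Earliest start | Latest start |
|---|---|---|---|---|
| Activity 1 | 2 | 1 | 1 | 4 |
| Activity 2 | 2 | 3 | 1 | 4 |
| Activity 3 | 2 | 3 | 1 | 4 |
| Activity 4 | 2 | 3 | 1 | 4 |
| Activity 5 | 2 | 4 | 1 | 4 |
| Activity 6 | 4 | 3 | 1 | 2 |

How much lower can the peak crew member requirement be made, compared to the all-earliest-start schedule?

Early-start peak: n1:17  n2:17  n3:3  n4:3  n5:0 ⇒ 17.
Leveled (Activity 1@1, Activity 2@1, Activity 3@1, Activity 4@3, Activity 5@3, Activity 6@1): n1:10  n2:10  n3:10  n4:10  n5:0 ⇒ 10.
Reduction 17 − 10 = 7.

7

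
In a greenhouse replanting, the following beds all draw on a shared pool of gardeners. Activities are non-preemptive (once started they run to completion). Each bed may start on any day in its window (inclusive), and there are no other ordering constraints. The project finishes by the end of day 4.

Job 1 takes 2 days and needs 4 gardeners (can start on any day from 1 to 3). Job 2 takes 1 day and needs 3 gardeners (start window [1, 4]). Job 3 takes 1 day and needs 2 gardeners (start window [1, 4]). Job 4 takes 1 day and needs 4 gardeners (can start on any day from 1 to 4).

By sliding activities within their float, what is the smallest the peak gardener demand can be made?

5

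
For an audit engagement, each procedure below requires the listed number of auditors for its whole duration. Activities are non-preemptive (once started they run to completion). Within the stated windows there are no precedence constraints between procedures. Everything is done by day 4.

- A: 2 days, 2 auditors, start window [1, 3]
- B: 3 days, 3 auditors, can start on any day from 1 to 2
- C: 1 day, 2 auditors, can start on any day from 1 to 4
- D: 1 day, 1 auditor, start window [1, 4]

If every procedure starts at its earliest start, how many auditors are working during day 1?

At early start, day 1 has: A, B, C, D.
Demand: 2 + 3 + 2 + 1 = 8.

8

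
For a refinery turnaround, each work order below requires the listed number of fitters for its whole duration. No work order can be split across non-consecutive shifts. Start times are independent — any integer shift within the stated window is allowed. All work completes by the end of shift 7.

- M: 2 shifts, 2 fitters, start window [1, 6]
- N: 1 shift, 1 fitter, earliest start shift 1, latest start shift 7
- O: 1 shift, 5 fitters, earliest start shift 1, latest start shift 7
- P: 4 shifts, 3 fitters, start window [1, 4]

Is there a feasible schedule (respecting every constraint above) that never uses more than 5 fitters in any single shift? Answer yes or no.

yes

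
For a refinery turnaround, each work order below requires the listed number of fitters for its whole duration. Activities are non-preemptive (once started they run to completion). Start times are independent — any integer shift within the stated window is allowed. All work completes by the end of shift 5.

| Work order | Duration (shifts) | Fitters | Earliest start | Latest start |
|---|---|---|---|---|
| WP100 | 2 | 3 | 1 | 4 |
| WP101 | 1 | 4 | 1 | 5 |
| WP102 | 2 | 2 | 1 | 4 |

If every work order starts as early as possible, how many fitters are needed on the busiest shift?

9

Early-start schedule: WP100@1, WP101@1, WP102@1.
Load per shift: shift 1: 9, shift 2: 5, shift 3: 0, shift 4: 0, shift 5: 0.
Peak is 9.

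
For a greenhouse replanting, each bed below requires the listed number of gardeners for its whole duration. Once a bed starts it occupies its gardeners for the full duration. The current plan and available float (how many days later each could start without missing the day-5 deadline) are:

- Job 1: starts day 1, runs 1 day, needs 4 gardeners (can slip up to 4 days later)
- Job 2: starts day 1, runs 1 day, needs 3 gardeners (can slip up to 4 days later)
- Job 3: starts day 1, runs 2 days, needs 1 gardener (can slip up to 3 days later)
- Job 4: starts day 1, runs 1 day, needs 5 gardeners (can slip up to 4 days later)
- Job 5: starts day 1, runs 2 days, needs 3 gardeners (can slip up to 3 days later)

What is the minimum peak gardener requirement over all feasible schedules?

Early-start (Job 1@1, Job 2@1, Job 3@1, Job 4@1, Job 5@1) gives peak 16: d1:16  d2:4  d3:0  d4:0  d5:0.
Shift Job 2→2, Job 4→3, Job 5→4.
Schedule Job 1@1, Job 2@2, Job 3@1, Job 4@3, Job 5@4: d1:5  d2:4  d3:5  d4:3  d5:3 — peak 5.

5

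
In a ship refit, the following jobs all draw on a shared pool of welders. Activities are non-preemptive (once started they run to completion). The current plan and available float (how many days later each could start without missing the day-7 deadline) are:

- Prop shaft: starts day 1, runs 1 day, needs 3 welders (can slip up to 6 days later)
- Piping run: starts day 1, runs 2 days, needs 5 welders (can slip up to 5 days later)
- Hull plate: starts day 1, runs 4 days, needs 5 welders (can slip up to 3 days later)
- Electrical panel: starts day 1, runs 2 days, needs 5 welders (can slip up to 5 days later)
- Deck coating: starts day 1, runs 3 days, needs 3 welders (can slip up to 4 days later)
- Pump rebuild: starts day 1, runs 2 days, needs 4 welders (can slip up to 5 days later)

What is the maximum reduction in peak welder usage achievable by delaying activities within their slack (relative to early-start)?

Early-start peak: d1:25  d2:22  d3:8  d4:5  d5:0  d6:0  d7:0 ⇒ 25.
Leveled (Prop shaft@1, Piping run@1, Hull plate@2, Electrical panel@3, Deck coating@5, Pump rebuild@6): d1:8  d2:10  d3:10  d4:10  d5:8  d6:7  d7:7 ⇒ 10.
Reduction 25 − 10 = 15.

15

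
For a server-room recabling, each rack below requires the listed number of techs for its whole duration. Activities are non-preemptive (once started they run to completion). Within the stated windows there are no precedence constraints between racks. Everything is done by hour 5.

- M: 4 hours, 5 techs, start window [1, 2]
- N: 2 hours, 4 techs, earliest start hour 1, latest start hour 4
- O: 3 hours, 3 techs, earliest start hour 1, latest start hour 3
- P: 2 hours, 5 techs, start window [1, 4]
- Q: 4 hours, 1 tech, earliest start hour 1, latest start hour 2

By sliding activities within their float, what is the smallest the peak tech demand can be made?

Early-start (M@1, N@1, O@1, P@1, Q@1) gives peak 18: h1:18  h2:18  h3:9  h4:6  h5:0.
Shift P→4.
Schedule M@1, N@1, O@1, P@4, Q@1: h1:13  h2:13  h3:9  h4:11  h5:5 — peak 13.

13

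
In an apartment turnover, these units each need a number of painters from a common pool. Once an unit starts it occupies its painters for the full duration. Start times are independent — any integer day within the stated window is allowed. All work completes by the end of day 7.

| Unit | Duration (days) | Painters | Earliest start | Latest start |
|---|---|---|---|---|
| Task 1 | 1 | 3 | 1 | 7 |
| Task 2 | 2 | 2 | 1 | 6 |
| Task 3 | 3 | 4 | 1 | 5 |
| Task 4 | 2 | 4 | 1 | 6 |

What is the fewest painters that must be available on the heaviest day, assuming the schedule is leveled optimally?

5

Early-start (Task 1@1, Task 2@1, Task 3@1, Task 4@1) gives peak 13: d1:13  d2:10  d3:4  d4:0  d5:0  d6:0  d7:0.
Shift Task 3→3, Task 4→6.
Schedule Task 1@1, Task 2@1, Task 3@3, Task 4@6: d1:5  d2:2  d3:4  d4:4  d5:4  d6:4  d7:4 — peak 5.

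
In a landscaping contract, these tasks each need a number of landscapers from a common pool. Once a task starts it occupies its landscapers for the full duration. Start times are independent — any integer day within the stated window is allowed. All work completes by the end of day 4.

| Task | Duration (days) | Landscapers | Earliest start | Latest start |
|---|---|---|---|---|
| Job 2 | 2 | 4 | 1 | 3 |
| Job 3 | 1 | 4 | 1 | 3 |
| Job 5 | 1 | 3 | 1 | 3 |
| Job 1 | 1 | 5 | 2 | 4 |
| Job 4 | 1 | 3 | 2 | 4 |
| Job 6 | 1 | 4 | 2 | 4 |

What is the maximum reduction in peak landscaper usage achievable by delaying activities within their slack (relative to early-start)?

8

Early-start peak: d1:11  d2:16  d3:0  d4:0 ⇒ 16.
Leveled (Job 2@1, Job 3@1, Job 5@2, Job 1@3, Job 4@3, Job 6@4): d1:8  d2:7  d3:8  d4:4 ⇒ 8.
Reduction 16 − 8 = 8.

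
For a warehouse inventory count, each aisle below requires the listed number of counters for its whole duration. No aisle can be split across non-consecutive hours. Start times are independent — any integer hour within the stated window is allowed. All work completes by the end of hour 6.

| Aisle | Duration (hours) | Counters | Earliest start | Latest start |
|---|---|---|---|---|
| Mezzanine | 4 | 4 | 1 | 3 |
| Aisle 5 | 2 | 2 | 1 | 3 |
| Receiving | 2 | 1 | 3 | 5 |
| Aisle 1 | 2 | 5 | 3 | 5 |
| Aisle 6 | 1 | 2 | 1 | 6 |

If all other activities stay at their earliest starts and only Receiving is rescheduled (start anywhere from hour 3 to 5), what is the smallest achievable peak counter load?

9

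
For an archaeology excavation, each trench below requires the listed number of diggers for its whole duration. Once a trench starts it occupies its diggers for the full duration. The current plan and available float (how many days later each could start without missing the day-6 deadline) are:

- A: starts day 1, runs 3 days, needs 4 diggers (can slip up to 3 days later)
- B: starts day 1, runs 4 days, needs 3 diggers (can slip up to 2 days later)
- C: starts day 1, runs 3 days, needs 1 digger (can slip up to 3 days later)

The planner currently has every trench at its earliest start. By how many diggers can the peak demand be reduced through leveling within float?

Early-start peak: d1:8  d2:8  d3:8  d4:3  d5:0  d6:0 ⇒ 8.
Leveled (A@1, B@1, C@4): d1:7  d2:7  d3:7  d4:4  d5:1  d6:1 ⇒ 7.
Reduction 8 − 7 = 1.

1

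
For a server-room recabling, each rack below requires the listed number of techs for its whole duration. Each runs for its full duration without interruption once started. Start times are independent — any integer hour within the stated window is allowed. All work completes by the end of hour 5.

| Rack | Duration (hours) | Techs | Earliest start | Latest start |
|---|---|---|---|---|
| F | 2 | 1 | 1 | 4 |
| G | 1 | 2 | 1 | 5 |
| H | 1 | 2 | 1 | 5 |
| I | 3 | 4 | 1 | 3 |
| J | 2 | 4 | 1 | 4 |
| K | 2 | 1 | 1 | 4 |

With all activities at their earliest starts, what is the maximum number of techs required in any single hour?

14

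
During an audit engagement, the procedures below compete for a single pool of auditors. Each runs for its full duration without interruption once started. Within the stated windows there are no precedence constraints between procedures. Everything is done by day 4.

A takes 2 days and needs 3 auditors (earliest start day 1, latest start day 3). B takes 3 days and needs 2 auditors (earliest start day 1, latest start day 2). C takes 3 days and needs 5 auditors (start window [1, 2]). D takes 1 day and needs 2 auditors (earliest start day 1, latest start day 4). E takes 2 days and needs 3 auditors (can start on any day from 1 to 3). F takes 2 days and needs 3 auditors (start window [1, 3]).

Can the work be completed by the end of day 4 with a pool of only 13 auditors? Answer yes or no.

yes

Schedule A@1, B@1, C@1, D@1, E@2, F@3: d1:12  d2:13  d3:13  d4:3 — peak 13 ≤ 13.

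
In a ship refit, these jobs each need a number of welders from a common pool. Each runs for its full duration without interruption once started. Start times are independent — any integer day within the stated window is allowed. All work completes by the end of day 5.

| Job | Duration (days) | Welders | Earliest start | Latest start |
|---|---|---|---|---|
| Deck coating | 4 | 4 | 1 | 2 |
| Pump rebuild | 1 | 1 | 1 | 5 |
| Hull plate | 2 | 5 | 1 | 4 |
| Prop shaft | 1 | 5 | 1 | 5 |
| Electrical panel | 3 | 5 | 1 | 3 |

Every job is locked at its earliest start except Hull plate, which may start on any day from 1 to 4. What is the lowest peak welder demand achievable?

Hull plate@1: d1:20  d2:14  d3:9  d4:4  d5:0 → peak 20
Hull plate@2: d1:15  d2:14  d3:14  d4:4  d5:0 → peak 15
Hull plate@3: d1:15  d2:9  d3:14  d4:9  d5:0 → peak 15
Hull plate@4: d1:15  d2:9  d3:9  d4:9  d5:5 → peak 15
Best is Hull plate@2, peak 15.

15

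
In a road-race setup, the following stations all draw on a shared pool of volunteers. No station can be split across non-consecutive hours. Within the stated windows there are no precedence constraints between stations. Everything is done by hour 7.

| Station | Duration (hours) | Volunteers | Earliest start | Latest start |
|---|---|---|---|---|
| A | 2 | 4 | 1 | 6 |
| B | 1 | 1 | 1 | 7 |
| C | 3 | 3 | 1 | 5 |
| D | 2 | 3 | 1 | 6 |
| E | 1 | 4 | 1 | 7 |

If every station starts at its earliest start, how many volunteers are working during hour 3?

3

At early start, hour 3 has: C.
Demand: 3 = 3.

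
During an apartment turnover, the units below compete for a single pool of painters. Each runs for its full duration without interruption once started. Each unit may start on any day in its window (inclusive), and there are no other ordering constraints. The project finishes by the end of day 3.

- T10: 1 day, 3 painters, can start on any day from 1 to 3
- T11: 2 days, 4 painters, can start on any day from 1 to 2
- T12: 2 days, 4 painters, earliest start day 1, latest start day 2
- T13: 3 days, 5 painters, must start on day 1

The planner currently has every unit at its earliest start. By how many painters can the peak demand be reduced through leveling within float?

3

Early-start peak: d1:16  d2:13  d3:5 ⇒ 16.
Leveled (T10@1, T11@1, T12@2, T13@1): d1:12  d2:13  d3:9 ⇒ 13.
Reduction 16 − 13 = 3.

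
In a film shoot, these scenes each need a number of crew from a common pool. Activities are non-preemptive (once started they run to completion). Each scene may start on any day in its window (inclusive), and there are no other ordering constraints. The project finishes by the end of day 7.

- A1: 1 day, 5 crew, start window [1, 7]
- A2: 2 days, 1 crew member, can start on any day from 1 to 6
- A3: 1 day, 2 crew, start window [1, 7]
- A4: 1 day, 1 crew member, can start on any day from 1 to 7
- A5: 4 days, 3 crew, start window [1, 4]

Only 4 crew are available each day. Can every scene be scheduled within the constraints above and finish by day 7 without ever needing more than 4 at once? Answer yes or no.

The minimum achievable peak is 5; 4 < 5, so no feasible schedule stays within the cap.

no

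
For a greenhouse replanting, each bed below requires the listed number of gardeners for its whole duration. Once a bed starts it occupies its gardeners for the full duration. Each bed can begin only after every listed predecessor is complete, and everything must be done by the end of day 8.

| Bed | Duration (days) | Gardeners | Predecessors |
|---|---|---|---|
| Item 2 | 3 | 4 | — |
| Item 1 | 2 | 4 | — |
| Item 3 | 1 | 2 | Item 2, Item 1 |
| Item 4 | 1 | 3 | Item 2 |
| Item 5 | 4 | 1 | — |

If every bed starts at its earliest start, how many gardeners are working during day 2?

9

At early start, day 2 has: Item 2, Item 1, Item 5.
Demand: 4 + 4 + 1 = 9.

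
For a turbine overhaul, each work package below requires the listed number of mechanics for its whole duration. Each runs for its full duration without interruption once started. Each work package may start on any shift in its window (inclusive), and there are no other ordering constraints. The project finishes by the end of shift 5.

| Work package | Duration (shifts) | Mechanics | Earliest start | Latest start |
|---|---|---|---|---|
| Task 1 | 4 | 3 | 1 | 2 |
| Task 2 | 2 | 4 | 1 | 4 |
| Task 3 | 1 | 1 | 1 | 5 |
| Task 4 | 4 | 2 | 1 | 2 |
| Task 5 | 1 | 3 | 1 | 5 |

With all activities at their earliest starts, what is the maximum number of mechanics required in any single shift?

Early-start schedule: Task 1@1, Task 2@1, Task 3@1, Task 4@1, Task 5@1.
Load per shift: shift 1: 13, shift 2: 9, shift 3: 5, shift 4: 5, shift 5: 0.
Peak is 13.

13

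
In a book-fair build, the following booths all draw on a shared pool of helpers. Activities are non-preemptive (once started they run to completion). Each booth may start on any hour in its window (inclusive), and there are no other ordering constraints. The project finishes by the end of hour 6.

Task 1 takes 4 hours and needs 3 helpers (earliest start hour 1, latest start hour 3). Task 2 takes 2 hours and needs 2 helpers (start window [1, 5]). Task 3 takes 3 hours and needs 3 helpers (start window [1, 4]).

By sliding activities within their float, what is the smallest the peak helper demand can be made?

6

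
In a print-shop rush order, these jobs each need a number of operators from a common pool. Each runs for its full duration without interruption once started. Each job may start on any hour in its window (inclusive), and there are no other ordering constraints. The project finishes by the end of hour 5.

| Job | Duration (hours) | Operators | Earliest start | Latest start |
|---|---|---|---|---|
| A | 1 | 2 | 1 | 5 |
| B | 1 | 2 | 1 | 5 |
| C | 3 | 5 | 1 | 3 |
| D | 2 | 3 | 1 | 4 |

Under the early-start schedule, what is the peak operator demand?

Early-start schedule: A@1, B@1, C@1, D@1.
Load per hour: hour 1: 12, hour 2: 8, hour 3: 5, hour 4: 0, hour 5: 0.
Peak is 12.

12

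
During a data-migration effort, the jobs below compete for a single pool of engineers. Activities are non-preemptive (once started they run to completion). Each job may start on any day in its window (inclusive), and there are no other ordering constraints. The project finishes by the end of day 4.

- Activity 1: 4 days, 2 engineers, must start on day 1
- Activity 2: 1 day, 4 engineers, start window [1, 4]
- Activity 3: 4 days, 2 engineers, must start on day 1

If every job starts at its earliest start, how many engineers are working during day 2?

4

At early start, day 2 has: Activity 1, Activity 3.
Demand: 2 + 2 = 4.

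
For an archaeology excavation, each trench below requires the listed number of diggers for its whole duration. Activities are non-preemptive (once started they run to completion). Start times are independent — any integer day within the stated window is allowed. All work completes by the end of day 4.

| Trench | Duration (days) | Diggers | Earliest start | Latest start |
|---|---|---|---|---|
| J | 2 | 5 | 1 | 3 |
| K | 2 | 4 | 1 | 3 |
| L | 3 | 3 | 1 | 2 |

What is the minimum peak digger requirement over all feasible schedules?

Early-start (J@1, K@1, L@1) gives peak 12: d1:12  d2:12  d3:3  d4:0.
Shift K→3.
Schedule J@1, K@3, L@1: d1:8  d2:8  d3:7  d4:4 — peak 8.
No arrangement of the 18 feasible schedules does better.

8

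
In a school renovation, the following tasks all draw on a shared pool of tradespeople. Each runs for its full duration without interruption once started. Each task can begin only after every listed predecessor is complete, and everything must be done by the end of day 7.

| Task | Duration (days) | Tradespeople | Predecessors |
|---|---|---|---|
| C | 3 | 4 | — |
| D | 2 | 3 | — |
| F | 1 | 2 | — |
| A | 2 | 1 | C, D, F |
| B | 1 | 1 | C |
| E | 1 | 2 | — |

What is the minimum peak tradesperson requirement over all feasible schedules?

5

Early-start (C@1, D@1, F@1, A@4, B@4, E@1) gives peak 11: d1:11  d2:7  d3:4  d4:2  d5:1  d6:0  d7:0.
Shift D→4, F→4, A→6, B→5, E→6.
Schedule C@1, D@4, F@4, A@6, B@5, E@6: d1:4  d2:4  d3:4  d4:5  d5:4  d6:3  d7:1 — peak 5.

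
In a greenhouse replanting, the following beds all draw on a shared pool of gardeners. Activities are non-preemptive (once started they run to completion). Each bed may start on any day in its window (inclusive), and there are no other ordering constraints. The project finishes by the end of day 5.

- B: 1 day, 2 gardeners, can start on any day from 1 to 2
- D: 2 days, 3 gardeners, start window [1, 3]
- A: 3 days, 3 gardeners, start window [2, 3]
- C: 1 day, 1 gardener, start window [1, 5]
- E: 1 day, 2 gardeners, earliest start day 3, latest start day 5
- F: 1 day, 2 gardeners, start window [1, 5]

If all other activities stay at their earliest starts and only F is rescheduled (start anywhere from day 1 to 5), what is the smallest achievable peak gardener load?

F@1: d1:8  d2:6  d3:5  d4:3  d5:0 → peak 8
F@2: d1:6  d2:8  d3:5  d4:3  d5:0 → peak 8
F@3: d1:6  d2:6  d3:7  d4:3  d5:0 → peak 7
F@4: d1:6  d2:6  d3:5  d4:5  d5:0 → peak 6
F@5: d1:6  d2:6  d3:5  d4:3  d5:2 → peak 6
Best is F@4, peak 6.

6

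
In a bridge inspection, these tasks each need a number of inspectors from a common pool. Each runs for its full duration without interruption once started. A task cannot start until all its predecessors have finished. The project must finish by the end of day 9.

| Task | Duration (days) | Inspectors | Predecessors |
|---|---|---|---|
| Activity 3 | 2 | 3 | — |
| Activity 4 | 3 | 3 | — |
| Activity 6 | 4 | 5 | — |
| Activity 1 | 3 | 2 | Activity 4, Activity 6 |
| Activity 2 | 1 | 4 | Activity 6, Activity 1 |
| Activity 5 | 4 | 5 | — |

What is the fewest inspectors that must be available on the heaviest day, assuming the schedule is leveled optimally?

Early-start (Activity 3@1, Activity 4@1, Activity 6@1, Activity 1@5, Activity 2@8, Activity 5@1) gives peak 16: d1:16  d2:16  d3:13  d4:10  d5:2  d6:2  d7:2  d8:4  d9:0.
Shift Activity 4→3, Activity 1→6, Activity 2→9, Activity 5→5.
Schedule Activity 3@1, Activity 4@3, Activity 6@1, Activity 1@6, Activity 2@9, Activity 5@5: d1:8  d2:8  d3:8  d4:8  d5:8  d6:7  d7:7  d8:7  d9:4 — peak 8.
Total inspector-days = 65 over 9 days ⇒ peak ≥ ⌈65/9⌉ = 8, so 8 is optimal.

8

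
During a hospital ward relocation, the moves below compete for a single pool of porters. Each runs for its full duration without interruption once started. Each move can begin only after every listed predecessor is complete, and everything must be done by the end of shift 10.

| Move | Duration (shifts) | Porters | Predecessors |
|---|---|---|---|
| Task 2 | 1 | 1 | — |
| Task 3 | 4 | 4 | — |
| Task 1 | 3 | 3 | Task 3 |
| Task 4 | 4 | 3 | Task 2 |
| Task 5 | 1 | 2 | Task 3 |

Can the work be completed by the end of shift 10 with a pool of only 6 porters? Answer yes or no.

Schedule Task 2@1, Task 3@1, Task 1@5, Task 4@5, Task 5@8: s1:5  s2:4  s3:4  s4:4  s5:6  s6:6  s7:6  s8:5  s9:0  s10:0 — peak 6 ≤ 6.

yes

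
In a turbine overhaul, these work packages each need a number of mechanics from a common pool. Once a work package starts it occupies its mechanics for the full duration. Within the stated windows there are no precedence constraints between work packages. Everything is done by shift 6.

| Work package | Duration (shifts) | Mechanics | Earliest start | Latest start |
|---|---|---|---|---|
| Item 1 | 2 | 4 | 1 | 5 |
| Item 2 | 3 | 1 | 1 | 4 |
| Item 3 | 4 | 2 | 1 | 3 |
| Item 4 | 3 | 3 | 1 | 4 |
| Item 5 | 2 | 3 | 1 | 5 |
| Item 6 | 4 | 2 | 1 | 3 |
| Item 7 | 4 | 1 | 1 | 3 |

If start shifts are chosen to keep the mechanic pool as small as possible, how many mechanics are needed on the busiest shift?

8

Early-start (Item 1@1, Item 2@1, Item 3@1, Item 4@1, Item 5@1, Item 6@1, Item 7@1) gives peak 16: s1:16  s2:16  s3:9  s4:5  s5:0  s6:0.
Shift Item 4→4, Item 5→5, Item 6→3.
Schedule Item 1@1, Item 2@1, Item 3@1, Item 4@4, Item 5@5, Item 6@3, Item 7@1: s1:8  s2:8  s3:6  s4:8  s5:8  s6:8 — peak 8.
Total mechanic-shifts = 46 over 6 shifts ⇒ peak ≥ ⌈46/6⌉ = 8, so 8 is optimal.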